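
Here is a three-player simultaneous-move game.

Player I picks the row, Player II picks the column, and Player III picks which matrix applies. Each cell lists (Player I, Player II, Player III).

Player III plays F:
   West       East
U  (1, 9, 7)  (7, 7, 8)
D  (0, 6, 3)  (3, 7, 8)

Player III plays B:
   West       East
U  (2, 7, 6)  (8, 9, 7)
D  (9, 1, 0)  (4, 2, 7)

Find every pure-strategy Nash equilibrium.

(U, West, F)

Player I against (West, F): payoffs 1, 0 → best response U.
Player I against (West, B): payoffs 2, 9 → best response D.
Player I against (East, F): payoffs 7, 3 → best response U.
Player I against (East, B): payoffs 8, 4 → best response U.
Player II against (U, F): payoffs 9, 7 → best response West.
Player II against (U, B): payoffs 7, 9 → best response East.
Player II against (D, F): payoffs 6, 7 → best response East.
Player II against (D, B): payoffs 1, 2 → best response East.
Player III against (U, West): payoffs 7, 6 → best response F.
Player III against (U, East): payoffs 8, 7 → best response F.
Player III against (D, West): payoffs 3, 0 → best response F.
Player III against (D, East): payoffs 8, 7 → best response F.
Mutual best responses: (U, West, F).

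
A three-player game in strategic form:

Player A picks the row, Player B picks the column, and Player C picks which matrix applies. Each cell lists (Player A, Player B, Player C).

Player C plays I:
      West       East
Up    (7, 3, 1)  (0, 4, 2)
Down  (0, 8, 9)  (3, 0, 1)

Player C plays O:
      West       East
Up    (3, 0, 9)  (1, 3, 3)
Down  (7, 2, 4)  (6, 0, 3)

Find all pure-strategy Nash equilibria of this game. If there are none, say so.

Mark each player's best response to every combination of opponents' strategies; a profile where every player is best-responding is a pure Nash equilibrium.
Player A against (West, I): payoffs 7, 0 → best response Up.
Player A against (West, O): payoffs 3, 7 → best response Down.
Player A against (East, I): payoffs 0, 3 → best response Down.
Player A against (East, O): payoffs 1, 6 → best response Down.
Player B against (Up, I): payoffs 3, 4 → best response East.
Player B against (Up, O): payoffs 0, 3 → best response East.
Player B against (Down, I): payoffs 8, 0 → best response West.
Player B against (Down, O): payoffs 2, 0 → best response West.
Player C against (Up, West): payoffs 1, 9 → best response O.
Player C against (Up, East): payoffs 2, 3 → best response O.
Player C against (Down, West): payoffs 9, 4 → best response I.
Player C against (Down, East): payoffs 1, 3 → best response O.
No profile is a mutual best response for all players.

none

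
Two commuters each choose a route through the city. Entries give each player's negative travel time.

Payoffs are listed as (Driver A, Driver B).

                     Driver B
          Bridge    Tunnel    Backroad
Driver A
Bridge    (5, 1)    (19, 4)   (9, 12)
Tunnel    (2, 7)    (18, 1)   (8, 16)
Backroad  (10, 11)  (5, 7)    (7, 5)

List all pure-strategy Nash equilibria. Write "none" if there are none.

Driver A against Bridge: payoffs 5, 2, 10 → best response Backroad.
Driver A against Tunnel: payoffs 19, 18, 5 → best response Bridge.
Driver A against Backroad: payoffs 9, 8, 7 → best response Bridge.
Driver B against Bridge: payoffs 1, 4, 12 → best response Backroad.
Driver B against Tunnel: payoffs 7, 1, 16 → best response Backroad.
Driver B against Backroad: payoffs 11, 7, 5 → best response Bridge.
Mutual best responses: (Bridge, Backroad); (Backroad, Bridge).

The pure Nash equilibria are (Bridge, Backroad), (Backroad, Bridge).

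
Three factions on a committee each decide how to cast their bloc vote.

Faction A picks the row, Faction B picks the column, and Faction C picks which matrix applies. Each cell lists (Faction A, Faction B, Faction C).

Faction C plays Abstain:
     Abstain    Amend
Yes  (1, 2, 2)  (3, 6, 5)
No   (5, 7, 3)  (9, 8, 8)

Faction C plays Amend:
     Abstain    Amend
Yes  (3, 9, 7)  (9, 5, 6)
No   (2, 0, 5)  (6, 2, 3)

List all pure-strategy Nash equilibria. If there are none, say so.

(Yes, Abstain, Amend), (No, Amend, Abstain)

For each player, find the best response to each opponent profile; mutual best responses are the pure NE.
Faction A against (Abstain, Abstain): payoffs 1, 5 → best response No.
Faction A against (Abstain, Amend): payoffs 3, 2 → best response Yes.
Faction A against (Amend, Abstain): payoffs 3, 9 → best response No.
Faction A against (Amend, Amend): payoffs 9, 6 → best response Yes.
Faction B against (Yes, Abstain): payoffs 2, 6 → best response Amend.
Faction B against (Yes, Amend): payoffs 9, 5 → best response Abstain.
Faction B against (No, Abstain): payoffs 7, 8 → best response Amend.
Faction B against (No, Amend): payoffs 0, 2 → best response Amend.
Faction C against (Yes, Abstain): payoffs 2, 7 → best response Amend.
Faction C against (Yes, Amend): payoffs 5, 6 → best response Amend.
Faction C against (No, Abstain): payoffs 3, 5 → best response Amend.
Faction C against (No, Amend): payoffs 8, 3 → best response Abstain.
Mutual best responses: (Yes, Abstain, Amend); (No, Amend, Abstain).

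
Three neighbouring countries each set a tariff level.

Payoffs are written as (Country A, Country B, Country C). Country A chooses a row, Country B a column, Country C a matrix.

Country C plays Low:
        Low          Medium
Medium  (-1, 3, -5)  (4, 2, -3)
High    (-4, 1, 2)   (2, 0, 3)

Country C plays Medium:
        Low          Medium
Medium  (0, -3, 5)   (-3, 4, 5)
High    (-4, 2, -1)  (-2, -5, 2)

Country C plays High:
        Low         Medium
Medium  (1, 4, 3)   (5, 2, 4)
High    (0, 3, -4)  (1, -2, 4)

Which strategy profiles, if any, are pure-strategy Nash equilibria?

Mark each player's best response to every combination of opponents' strategies; a profile where every player is best-responding is a pure Nash equilibrium.
Country A against (Low, Low): payoffs -1, -4 → best response Medium.
Country A against (Low, Medium): payoffs 0, -4 → best response Medium.
Country A against (Low, High): payoffs 1, 0 → best response Medium.
Country A against (Medium, Low): payoffs 4, 2 → best response Medium.
Country A against (Medium, Medium): payoffs -3, -2 → best response High.
Country A against (Medium, High): payoffs 5, 1 → best response Medium.
Country B against (Medium, Low): payoffs 3, 2 → best response Low.
Country B against (Medium, Medium): payoffs -3, 4 → best response Medium.
Country B against (Medium, High): payoffs 4, 2 → best response Low.
Country B against (High, Low): payoffs 1, 0 → best response Low.
Country B against (High, Medium): payoffs 2, -5 → best response Low.
Country B against (High, High): payoffs 3, -2 → best response Low.
Country C against (Medium, Low): payoffs -5, 5, 3 → best response Medium.
Country C against (Medium, Medium): payoffs -3, 5, 4 → best response Medium.
Country C against (High, Low): payoffs 2, -1, -4 → best response Low.
Country C against (High, Medium): payoffs 3, 2, 4 → best response High.
No profile is a mutual best response for all players.

There is no pure-strategy Nash equilibrium.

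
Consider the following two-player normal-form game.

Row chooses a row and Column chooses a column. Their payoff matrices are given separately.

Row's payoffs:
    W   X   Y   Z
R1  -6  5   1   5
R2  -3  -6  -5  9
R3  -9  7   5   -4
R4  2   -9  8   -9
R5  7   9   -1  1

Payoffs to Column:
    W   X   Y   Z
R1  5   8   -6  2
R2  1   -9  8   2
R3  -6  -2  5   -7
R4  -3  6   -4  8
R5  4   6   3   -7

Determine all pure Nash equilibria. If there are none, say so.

Row against W: payoffs -6, -3, -9, 2, 7 → best response R5.
Row against X: payoffs 5, -6, 7, -9, 9 → best response R5.
Row against Y: payoffs 1, -5, 5, 8, -1 → best response R4.
Row against Z: payoffs 5, 9, -4, -9, 1 → best response R2.
Column against R1: payoffs 5, 8, -6, 2 → best response X.
Column against R2: payoffs 1, -9, 8, 2 → best response Y.
Column against R3: payoffs -6, -2, 5, -7 → best response Y.
Column against R4: payoffs -3, 6, -4, 8 → best response Z.
Column against R5: payoffs 4, 6, 3, -7 → best response X.
Mutual best responses: (R5, X).

The unique pure-strategy Nash equilibrium is (R5, X).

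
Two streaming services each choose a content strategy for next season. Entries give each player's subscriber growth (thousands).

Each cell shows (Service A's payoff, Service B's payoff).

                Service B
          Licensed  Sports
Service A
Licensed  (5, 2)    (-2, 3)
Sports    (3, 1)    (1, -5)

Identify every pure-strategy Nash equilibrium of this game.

none

Service A against Licensed: payoffs 5, 3 → best response Licensed.
Service A against Sports: payoffs -2, 1 → best response Sports.
Service B against Licensed: payoffs 2, 3 → best response Sports.
Service B against Sports: payoffs 1, -5 → best response Licensed.
No profile is a mutual best response for all players.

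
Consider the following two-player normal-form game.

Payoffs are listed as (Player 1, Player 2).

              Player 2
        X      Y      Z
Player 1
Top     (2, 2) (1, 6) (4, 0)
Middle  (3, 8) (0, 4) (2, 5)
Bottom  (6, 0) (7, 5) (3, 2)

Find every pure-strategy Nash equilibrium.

Player 1 against X: payoffs 2, 3, 6 → best response Bottom.
Player 1 against Y: payoffs 1, 0, 7 → best response Bottom.
Player 1 against Z: payoffs 4, 2, 3 → best response Top.
Player 2 against Top: payoffs 2, 6, 0 → best response Y.
Player 2 against Middle: payoffs 8, 4, 5 → best response X.
Player 2 against Bottom: payoffs 0, 5, 2 → best response Y.
Mutual best responses: (Bottom, Y).

(Bottom, Y)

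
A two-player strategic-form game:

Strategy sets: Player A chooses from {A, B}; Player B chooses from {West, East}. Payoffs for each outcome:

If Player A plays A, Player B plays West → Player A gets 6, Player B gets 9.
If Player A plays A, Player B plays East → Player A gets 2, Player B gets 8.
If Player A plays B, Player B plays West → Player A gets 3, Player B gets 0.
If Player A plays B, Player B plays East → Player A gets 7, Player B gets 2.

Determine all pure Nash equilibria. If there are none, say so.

Pure-strategy Nash equilibria: (A, West); (B, East)

(A, West): Player A gets 6, best alternative 3; Player B gets 9, best alternative 8. No profitable deviation — NE.
(A, East): Player A can switch to B (2 → 7). Not NE.
(B, West): Player A can switch to A (3 → 6). Not NE.
(B, East): Player A gets 7, best alternative 2; Player B gets 2, best alternative 0. No profitable deviation — NE.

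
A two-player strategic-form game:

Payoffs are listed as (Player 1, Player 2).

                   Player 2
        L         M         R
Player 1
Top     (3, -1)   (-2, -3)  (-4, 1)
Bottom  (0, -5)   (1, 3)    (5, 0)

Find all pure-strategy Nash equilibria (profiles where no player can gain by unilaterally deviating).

Player 1 against L: payoffs 3, 0 → best response Top.
Player 1 against M: payoffs -2, 1 → best response Bottom.
Player 1 against R: payoffs -4, 5 → best response Bottom.
Player 2 against Top: payoffs -1, -3, 1 → best response R.
Player 2 against Bottom: payoffs -5, 3, 0 → best response M.
Mutual best responses: (Bottom, M).

The unique pure-strategy Nash equilibrium is (Bottom, M).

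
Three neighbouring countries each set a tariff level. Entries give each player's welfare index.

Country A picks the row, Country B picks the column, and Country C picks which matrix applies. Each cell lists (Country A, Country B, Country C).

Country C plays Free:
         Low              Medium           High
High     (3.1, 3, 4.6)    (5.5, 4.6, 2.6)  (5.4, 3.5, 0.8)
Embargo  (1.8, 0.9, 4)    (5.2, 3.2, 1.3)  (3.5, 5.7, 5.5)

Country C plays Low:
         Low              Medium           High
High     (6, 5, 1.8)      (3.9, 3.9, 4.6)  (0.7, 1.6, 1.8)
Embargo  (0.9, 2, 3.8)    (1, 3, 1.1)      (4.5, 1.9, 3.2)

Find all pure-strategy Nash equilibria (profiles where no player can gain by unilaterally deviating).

Country A against (Low, Free): payoffs 3.1, 1.8 → best response High.
Country A against (Low, Low): payoffs 6, 0.9 → best response High.
Country A against (Medium, Free): payoffs 5.5, 5.2 → best response High.
Country A against (Medium, Low): payoffs 3.9, 1 → best response High.
Country A against (High, Free): payoffs 5.4, 3.5 → best response High.
Country A against (High, Low): payoffs 0.7, 4.5 → best response Embargo.
Country B against (High, Free): payoffs 3, 4.6, 3.5 → best response Medium.
Country B against (High, Low): payoffs 5, 3.9, 1.6 → best response Low.
Country B against (Embargo, Free): payoffs 0.9, 3.2, 5.7 → best response High.
Country B against (Embargo, Low): payoffs 2, 3, 1.9 → best response Medium.
Country C against (High, Low): payoffs 4.6, 1.8 → best response Free.
Country C against (High, Medium): payoffs 2.6, 4.6 → best response Low.
Country C against (High, High): payoffs 0.8, 1.8 → best response Low.
Country C against (Embargo, Low): payoffs 4, 3.8 → best response Free.
Country C against (Embargo, Medium): payoffs 1.3, 1.1 → best response Free.
Country C against (Embargo, High): payoffs 5.5, 3.2 → best response Free.
No profile is a mutual best response for all players.

No pure-strategy Nash equilibrium.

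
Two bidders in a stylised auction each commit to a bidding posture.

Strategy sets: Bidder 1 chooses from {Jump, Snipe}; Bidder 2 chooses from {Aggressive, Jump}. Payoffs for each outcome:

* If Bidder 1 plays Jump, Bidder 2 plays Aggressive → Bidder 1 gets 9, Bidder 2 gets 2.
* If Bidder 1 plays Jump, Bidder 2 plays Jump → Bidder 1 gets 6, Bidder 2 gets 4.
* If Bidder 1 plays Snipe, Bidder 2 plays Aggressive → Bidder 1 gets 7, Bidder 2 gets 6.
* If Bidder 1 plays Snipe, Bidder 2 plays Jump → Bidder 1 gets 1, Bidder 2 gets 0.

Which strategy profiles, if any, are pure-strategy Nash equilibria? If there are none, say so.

Bidder 1 against Aggressive: payoffs 9, 7 → best response Jump.
Bidder 1 against Jump: payoffs 6, 1 → best response Jump.
Bidder 2 against Jump: payoffs 2, 4 → best response Jump.
Bidder 2 against Snipe: payoffs 6, 0 → best response Aggressive.
Mutual best responses: (Jump, Jump).

The unique pure-strategy Nash equilibrium is (Jump, Jump).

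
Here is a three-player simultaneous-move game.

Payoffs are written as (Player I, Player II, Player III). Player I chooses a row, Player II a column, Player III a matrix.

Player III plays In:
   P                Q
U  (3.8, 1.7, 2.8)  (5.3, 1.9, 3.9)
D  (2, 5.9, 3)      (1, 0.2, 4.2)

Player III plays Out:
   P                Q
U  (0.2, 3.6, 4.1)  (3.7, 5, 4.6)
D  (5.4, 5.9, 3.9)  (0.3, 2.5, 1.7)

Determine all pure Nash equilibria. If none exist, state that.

(U, Q, Out); (D, P, Out)

For each player, find the best response to each opponent profile; mutual best responses are the pure NE.
Player I against (P, In): payoffs 3.8, 2 → best response U.
Player I against (P, Out): payoffs 0.2, 5.4 → best response D.
Player I against (Q, In): payoffs 5.3, 1 → best response U.
Player I against (Q, Out): payoffs 3.7, 0.3 → best response U.
Player II against (U, In): payoffs 1.7, 1.9 → best response Q.
Player II against (U, Out): payoffs 3.6, 5 → best response Q.
Player II against (D, In): payoffs 5.9, 0.2 → best response P.
Player II against (D, Out): payoffs 5.9, 2.5 → best response P.
Player III against (U, P): payoffs 2.8, 4.1 → best response Out.
Player III against (U, Q): payoffs 3.9, 4.6 → best response Out.
Player III against (D, P): payoffs 3, 3.9 → best response Out.
Player III against (D, Q): payoffs 4.2, 1.7 → best response In.
Mutual best responses: (U, Q, Out); (D, P, Out).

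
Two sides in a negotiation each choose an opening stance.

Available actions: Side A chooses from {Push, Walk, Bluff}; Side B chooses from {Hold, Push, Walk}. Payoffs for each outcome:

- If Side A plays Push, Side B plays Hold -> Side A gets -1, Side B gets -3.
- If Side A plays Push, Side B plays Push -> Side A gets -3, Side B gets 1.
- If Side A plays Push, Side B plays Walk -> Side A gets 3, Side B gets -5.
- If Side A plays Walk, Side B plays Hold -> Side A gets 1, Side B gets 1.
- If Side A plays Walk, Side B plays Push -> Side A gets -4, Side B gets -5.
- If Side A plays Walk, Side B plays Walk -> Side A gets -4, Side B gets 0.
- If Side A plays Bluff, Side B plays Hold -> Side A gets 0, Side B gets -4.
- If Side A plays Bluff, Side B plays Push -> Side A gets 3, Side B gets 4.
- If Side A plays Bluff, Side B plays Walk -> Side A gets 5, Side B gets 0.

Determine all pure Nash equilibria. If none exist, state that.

The pure Nash equilibria are (Walk, Hold) and (Bluff, Push).

(Push, Hold): Side A can switch to Walk (-1 → 1). Not NE.
(Push, Push): Side A can switch to Bluff (-3 → 3). Not NE.
(Push, Walk): Side A can switch to Bluff (3 → 5). Not NE.
(Walk, Hold): Side A gets 1, best alternative 0; Side B gets 1, best alternative 0. No profitable deviation — NE.
(Walk, Push): Side A can switch to Push (-4 → -3). Not NE.
(Walk, Walk): Side A can switch to Push (-4 → 3). Not NE.
(Bluff, Hold): Side A can switch to Walk (0 → 1). Not NE.
(Bluff, Push): Side A gets 3, best alternative -3; Side B gets 4, best alternative 0. No profitable deviation — NE.
(The remaining 1 profile has a profitable deviation by the same check.)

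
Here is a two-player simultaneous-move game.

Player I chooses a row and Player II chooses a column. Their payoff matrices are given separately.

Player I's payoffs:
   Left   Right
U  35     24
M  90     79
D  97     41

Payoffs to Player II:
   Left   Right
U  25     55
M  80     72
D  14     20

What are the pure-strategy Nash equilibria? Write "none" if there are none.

(U, Left): Player I can switch to M (35 → 90). Not NE.
(U, Right): Player I can switch to M (24 → 79). Not NE.
(M, Left): Player I can switch to D (90 → 97). Not NE.
(M, Right): Player II can switch to Left (72 → 80). Not NE.
(D, Left): Player II can switch to Right (14 → 20). Not NE.
(D, Right): Player I can switch to M (41 → 79). Not NE.

No pure-strategy Nash equilibrium.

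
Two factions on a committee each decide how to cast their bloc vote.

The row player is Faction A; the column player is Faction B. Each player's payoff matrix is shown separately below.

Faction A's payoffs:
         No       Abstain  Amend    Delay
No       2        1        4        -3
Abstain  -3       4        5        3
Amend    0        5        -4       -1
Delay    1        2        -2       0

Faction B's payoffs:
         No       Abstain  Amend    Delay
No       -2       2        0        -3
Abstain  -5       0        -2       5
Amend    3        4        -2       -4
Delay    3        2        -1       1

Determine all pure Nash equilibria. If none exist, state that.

The pure Nash equilibria are (Abstain, Delay); (Amend, Abstain).

Check each profile: it is a Nash equilibrium iff no player can strictly gain by switching unilaterally.
(No, No): Faction B can switch to Abstain (-2 → 2). Not NE.
(No, Abstain): Faction A can switch to Abstain (1 → 4). Not NE.
(No, Amend): Faction A can switch to Abstain (4 → 5). Not NE.
(No, Delay): Faction A can switch to Abstain (-3 → 3). Not NE.
(Abstain, No): Faction A can switch to No (-3 → 2). Not NE.
(Abstain, Abstain): Faction A can switch to Amend (4 → 5). Not NE.
(Abstain, Amend): Faction B can switch to Abstain (-2 → 0). Not NE.
(Abstain, Delay): Faction A gets 3, best alternative 0; Faction B gets 5, best alternative 0. No profitable deviation — NE.
(Amend, No): Faction A can switch to No (0 → 2). Not NE.
(Amend, Abstain): Faction A gets 5, best alternative 4; Faction B gets 4, best alternative 3. No profitable deviation — NE.
(Amend, Amend): Faction A can switch to No (-4 → 4). Not NE.
(Amend, Delay): Faction A can switch to Abstain (-1 → 3). Not NE.
(Delay, No): Faction A can switch to No (1 → 2). Not NE.
(Delay, Abstain): Faction A can switch to Abstain (2 → 4). Not NE.
(The remaining 2 profiles each have a profitable deviation by the same check.)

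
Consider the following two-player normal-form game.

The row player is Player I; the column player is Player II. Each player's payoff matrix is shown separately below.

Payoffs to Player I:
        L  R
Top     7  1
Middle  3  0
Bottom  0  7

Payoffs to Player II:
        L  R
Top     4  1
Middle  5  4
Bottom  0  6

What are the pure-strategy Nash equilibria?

Player I against L: payoffs 7, 3, 0 → best response Top.
Player I against R: payoffs 1, 0, 7 → best response Bottom.
Player II against Top: payoffs 4, 1 → best response L.
Player II against Middle: payoffs 5, 4 → best response L.
Player II against Bottom: payoffs 0, 6 → best response R.
Mutual best responses: (Top, L); (Bottom, R).

(Top, L) and (Bottom, R)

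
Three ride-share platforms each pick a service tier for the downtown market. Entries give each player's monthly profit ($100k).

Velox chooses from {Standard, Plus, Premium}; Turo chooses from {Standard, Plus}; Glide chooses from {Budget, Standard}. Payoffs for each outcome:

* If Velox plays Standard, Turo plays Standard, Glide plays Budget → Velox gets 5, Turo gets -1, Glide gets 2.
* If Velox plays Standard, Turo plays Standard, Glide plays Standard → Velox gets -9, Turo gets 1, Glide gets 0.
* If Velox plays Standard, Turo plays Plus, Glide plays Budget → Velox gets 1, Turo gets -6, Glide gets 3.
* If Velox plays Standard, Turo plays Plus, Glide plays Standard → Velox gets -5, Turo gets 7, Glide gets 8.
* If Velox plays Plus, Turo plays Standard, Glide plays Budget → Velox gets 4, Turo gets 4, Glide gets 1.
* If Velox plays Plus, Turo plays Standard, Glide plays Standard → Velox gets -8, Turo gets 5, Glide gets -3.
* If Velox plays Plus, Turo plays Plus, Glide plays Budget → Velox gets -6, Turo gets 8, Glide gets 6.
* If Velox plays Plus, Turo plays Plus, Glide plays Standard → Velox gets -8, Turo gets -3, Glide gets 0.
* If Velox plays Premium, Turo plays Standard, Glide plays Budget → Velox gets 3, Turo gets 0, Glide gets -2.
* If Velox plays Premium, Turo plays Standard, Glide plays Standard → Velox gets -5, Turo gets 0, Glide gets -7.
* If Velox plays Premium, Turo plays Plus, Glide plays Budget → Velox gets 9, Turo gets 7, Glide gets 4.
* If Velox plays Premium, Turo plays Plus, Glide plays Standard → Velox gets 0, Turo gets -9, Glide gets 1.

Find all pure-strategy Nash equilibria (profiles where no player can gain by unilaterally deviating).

(Standard, Standard, Budget): Velox gets 5, best alternative 4; Turo gets -1, best alternative -6; Glide gets 2, best alternative 0. No profitable deviation — NE.
(Standard, Standard, Standard): Velox can switch to Plus (-9 → -8). Not NE.
(Standard, Plus, Budget): Velox can switch to Premium (1 → 9). Not NE.
(Standard, Plus, Standard): Velox can switch to Premium (-5 → 0). Not NE.
(Plus, Standard, Budget): Velox can switch to Standard (4 → 5). Not NE.
(Plus, Standard, Standard): Velox can switch to Premium (-8 → -5). Not NE.
(Plus, Plus, Budget): Velox can switch to Standard (-6 → 1). Not NE.
(Plus, Plus, Standard): Velox can switch to Standard (-8 → -5). Not NE.
(Premium, Standard, Budget): Velox can switch to Standard (3 → 5). Not NE.
(Premium, Standard, Standard): Glide can switch to Budget (-7 → -2). Not NE.
(Premium, Plus, Budget): Velox gets 9, best alternative 1; Turo gets 7, best alternative 0; Glide gets 4, best alternative 1. No profitable deviation — NE.
(Premium, Plus, Standard): Turo can switch to Standard (-9 → 0). Not NE.

The pure Nash equilibria are (Standard, Standard, Budget) and (Premium, Plus, Budget).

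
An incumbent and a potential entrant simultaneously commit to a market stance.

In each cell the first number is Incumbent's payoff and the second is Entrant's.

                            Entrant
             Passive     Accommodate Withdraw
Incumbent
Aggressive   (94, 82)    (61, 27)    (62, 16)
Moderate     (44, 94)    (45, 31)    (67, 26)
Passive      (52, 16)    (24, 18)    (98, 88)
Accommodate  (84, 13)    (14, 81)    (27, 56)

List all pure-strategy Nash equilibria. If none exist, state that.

(Aggressive, Passive) and (Passive, Withdraw)

Mark each player's best response to every combination of opponents' strategies; a profile where every player is best-responding is a pure Nash equilibrium.
Incumbent against Passive: payoffs 94, 44, 52, 84 → best response Aggressive.
Incumbent against Accommodate: payoffs 61, 45, 24, 14 → best response Aggressive.
Incumbent against Withdraw: payoffs 62, 67, 98, 27 → best response Passive.
Entrant against Aggressive: payoffs 82, 27, 16 → best response Passive.
Entrant against Moderate: payoffs 94, 31, 26 → best response Passive.
Entrant against Passive: payoffs 16, 18, 88 → best response Withdraw.
Entrant against Accommodate: payoffs 13, 81, 56 → best response Accommodate.
Mutual best responses: (Aggressive, Passive); (Passive, Withdraw).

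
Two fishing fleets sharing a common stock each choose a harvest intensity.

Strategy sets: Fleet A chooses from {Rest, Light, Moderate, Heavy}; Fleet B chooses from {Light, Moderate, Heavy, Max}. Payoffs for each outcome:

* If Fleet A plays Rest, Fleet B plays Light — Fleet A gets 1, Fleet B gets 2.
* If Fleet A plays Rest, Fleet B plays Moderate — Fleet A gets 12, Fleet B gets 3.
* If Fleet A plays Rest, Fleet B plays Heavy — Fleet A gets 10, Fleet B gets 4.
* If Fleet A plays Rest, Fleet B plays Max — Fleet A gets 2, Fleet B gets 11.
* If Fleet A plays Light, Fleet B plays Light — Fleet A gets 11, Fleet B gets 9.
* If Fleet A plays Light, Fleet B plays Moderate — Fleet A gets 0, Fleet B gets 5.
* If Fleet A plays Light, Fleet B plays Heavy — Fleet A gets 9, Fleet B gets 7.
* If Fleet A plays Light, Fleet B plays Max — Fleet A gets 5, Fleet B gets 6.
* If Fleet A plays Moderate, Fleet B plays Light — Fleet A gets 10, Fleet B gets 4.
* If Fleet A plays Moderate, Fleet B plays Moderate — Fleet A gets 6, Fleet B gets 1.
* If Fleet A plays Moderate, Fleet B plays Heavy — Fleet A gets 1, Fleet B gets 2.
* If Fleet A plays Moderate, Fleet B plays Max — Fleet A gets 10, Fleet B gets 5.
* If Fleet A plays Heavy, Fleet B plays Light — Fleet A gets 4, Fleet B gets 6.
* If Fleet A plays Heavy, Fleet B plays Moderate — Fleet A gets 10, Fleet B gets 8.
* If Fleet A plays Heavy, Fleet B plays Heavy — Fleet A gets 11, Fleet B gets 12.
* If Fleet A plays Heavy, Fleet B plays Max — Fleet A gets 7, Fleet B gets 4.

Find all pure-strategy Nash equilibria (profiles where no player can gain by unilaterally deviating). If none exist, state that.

Fleet A against Light: payoffs 1, 11, 10, 4 → best response Light.
Fleet A against Moderate: payoffs 12, 0, 6, 10 → best response Rest.
Fleet A against Heavy: payoffs 10, 9, 1, 11 → best response Heavy.
Fleet A against Max: payoffs 2, 5, 10, 7 → best response Moderate.
Fleet B against Rest: payoffs 2, 3, 4, 11 → best response Max.
Fleet B against Light: payoffs 9, 5, 7, 6 → best response Light.
Fleet B against Moderate: payoffs 4, 1, 2, 5 → best response Max.
Fleet B against Heavy: payoffs 6, 8, 12, 4 → best response Heavy.
Mutual best responses: (Light, Light); (Moderate, Max); (Heavy, Heavy).

The pure Nash equilibria are (Light, Light); (Moderate, Max); (Heavy, Heavy).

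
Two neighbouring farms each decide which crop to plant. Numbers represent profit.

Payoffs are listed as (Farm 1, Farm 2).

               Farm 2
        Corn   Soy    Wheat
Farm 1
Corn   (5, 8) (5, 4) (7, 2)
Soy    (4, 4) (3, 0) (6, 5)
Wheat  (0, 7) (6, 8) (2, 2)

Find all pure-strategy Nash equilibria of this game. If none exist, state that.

Farm 1 against Corn: payoffs 5, 4, 0 → best response Corn.
Farm 1 against Soy: payoffs 5, 3, 6 → best response Wheat.
Farm 1 against Wheat: payoffs 7, 6, 2 → best response Corn.
Farm 2 against Corn: payoffs 8, 4, 2 → best response Corn.
Farm 2 against Soy: payoffs 4, 0, 5 → best response Wheat.
Farm 2 against Wheat: payoffs 7, 8, 2 → best response Soy.
Mutual best responses: (Corn, Corn); (Wheat, Soy).

The pure Nash equilibria are (Corn, Corn); (Wheat, Soy).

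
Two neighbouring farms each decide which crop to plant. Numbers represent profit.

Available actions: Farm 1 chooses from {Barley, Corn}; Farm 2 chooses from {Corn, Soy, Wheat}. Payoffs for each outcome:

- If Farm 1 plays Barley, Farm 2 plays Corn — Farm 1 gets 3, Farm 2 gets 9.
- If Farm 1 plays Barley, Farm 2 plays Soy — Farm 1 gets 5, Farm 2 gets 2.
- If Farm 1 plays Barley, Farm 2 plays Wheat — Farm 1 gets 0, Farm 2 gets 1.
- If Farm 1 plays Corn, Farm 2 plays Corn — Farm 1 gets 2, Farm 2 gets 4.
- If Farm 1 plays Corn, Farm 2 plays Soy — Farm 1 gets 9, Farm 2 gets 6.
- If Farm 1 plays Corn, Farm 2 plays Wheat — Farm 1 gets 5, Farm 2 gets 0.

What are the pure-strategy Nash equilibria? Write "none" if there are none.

(Barley, Corn), (Corn, Soy)

Mark each player's best response to every combination of opponents' strategies; a profile where every player is best-responding is a pure Nash equilibrium.
Farm 1 against Corn: payoffs 3, 2 → best response Barley.
Farm 1 against Soy: payoffs 5, 9 → best response Corn.
Farm 1 against Wheat: payoffs 0, 5 → best response Corn.
Farm 2 against Barley: payoffs 9, 2, 1 → best response Corn.
Farm 2 against Corn: payoffs 4, 6, 0 → best response Soy.
Mutual best responses: (Barley, Corn); (Corn, Soy).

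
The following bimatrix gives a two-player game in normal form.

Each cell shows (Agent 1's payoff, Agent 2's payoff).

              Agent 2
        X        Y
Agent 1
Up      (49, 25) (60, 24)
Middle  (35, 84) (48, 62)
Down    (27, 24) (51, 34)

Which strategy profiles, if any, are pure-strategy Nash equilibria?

For each strategy profile, look for a profitable unilateral deviation.
(Up, X): Agent 1 gets 49, best alternative 35; Agent 2 gets 25, best alternative 24. No profitable deviation — NE.
(Up, Y): Agent 2 can switch to X (24 → 25). Not NE.
(Middle, X): Agent 1 can switch to Up (35 → 49). Not NE.
(Middle, Y): Agent 1 can switch to Up (48 → 60). Not NE.
(Down, X): Agent 1 can switch to Up (27 → 49). Not NE.
(Down, Y): Agent 1 can switch to Up (51 → 60). Not NE.

Pure NE: (Up, X)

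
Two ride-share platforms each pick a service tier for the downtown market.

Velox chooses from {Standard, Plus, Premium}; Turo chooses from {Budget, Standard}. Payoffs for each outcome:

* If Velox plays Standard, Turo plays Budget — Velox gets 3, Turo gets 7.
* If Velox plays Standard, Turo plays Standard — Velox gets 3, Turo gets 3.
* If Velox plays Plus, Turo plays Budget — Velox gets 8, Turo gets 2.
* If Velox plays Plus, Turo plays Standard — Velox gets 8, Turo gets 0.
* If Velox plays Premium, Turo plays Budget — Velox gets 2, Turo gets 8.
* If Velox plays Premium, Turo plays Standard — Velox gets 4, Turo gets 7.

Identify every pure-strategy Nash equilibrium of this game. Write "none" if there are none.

(Standard, Budget): Velox can switch to Plus (3 → 8). Not NE.
(Standard, Standard): Velox can switch to Plus (3 → 8). Not NE.
(Plus, Budget): Velox gets 8, best alternative 3; Turo gets 2, best alternative 0. No profitable deviation — NE.
(Plus, Standard): Turo can switch to Budget (0 → 2). Not NE.
(Premium, Budget): Velox can switch to Standard (2 → 3). Not NE.
(Premium, Standard): Velox can switch to Plus (4 → 8). Not NE.

Pure NE: (Plus, Budget)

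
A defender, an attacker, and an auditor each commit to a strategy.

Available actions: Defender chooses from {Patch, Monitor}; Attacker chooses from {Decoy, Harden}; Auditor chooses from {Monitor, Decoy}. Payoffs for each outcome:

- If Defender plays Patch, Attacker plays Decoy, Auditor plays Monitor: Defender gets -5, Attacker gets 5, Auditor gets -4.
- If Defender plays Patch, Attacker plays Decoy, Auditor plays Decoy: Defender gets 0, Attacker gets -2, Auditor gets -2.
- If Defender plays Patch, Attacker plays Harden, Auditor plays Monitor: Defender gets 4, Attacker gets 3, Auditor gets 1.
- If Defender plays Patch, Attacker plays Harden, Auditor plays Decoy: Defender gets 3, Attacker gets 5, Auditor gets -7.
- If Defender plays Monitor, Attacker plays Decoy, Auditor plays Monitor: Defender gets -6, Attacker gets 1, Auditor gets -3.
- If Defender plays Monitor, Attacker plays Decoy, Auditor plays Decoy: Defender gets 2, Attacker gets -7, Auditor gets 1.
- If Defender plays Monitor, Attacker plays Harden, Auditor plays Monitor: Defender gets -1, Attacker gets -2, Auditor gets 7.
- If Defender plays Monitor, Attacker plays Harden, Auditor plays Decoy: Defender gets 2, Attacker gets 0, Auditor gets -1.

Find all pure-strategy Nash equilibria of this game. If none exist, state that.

This game has no pure Nash equilibrium.

Mark each player's best response to every combination of opponents' strategies; a profile where every player is best-responding is a pure Nash equilibrium.
Defender against (Decoy, Monitor): payoffs -5, -6 → best response Patch.
Defender against (Decoy, Decoy): payoffs 0, 2 → best response Monitor.
Defender against (Harden, Monitor): payoffs 4, -1 → best response Patch.
Defender against (Harden, Decoy): payoffs 3, 2 → best response Patch.
Attacker against (Patch, Monitor): payoffs 5, 3 → best response Decoy.
Attacker against (Patch, Decoy): payoffs -2, 5 → best response Harden.
Attacker against (Monitor, Monitor): payoffs 1, -2 → best response Decoy.
Attacker against (Monitor, Decoy): payoffs -7, 0 → best response Harden.
Auditor against (Patch, Decoy): payoffs -4, -2 → best response Decoy.
Auditor against (Patch, Harden): payoffs 1, -7 → best response Monitor.
Auditor against (Monitor, Decoy): payoffs -3, 1 → best response Decoy.
Auditor against (Monitor, Harden): payoffs 7, -1 → best response Monitor.
No profile is a mutual best response for all players.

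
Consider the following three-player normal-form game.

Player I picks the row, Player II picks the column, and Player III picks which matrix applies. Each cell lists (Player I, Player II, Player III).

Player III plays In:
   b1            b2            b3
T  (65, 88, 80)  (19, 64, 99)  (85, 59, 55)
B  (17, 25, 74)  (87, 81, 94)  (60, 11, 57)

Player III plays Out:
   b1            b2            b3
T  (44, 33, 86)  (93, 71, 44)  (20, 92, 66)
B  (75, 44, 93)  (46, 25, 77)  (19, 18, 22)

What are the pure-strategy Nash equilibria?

Mark each player's best response to every combination of opponents' strategies; a profile where every player is best-responding is a pure Nash equilibrium.
Player I against (b1, In): payoffs 65, 17 → best response T.
Player I against (b1, Out): payoffs 44, 75 → best response B.
Player I against (b2, In): payoffs 19, 87 → best response B.
Player I against (b2, Out): payoffs 93, 46 → best response T.
Player I against (b3, In): payoffs 85, 60 → best response T.
Player I against (b3, Out): payoffs 20, 19 → best response T.
Player II against (T, In): payoffs 88, 64, 59 → best response b1.
Player II against (T, Out): payoffs 33, 71, 92 → best response b3.
Player II against (B, In): payoffs 25, 81, 11 → best response b2.
Player II against (B, Out): payoffs 44, 25, 18 → best response b1.
Player III against (T, b1): payoffs 80, 86 → best response Out.
Player III against (T, b2): payoffs 99, 44 → best response In.
Player III against (T, b3): payoffs 55, 66 → best response Out.
Player III against (B, b1): payoffs 74, 93 → best response Out.
Player III against (B, b2): payoffs 94, 77 → best response In.
Player III against (B, b3): payoffs 57, 22 → best response In.
Mutual best responses: (T, b3, Out); (B, b1, Out); (B, b2, In).

The pure Nash equilibria are (T, b3, Out) and (B, b1, Out) and (B, b2, In).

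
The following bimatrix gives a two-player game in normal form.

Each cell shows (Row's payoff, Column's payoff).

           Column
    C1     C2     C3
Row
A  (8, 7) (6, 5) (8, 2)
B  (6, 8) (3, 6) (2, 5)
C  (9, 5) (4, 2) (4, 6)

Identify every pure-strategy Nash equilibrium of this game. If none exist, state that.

For each player, find the best response to each opponent profile; mutual best responses are the pure NE.
Row against C1: payoffs 8, 6, 9 → best response C.
Row against C2: payoffs 6, 3, 4 → best response A.
Row against C3: payoffs 8, 2, 4 → best response A.
Column against A: payoffs 7, 5, 2 → best response C1.
Column against B: payoffs 8, 6, 5 → best response C1.
Column against C: payoffs 5, 2, 6 → best response C3.
No profile is a mutual best response for all players.

There is no pure-strategy Nash equilibrium.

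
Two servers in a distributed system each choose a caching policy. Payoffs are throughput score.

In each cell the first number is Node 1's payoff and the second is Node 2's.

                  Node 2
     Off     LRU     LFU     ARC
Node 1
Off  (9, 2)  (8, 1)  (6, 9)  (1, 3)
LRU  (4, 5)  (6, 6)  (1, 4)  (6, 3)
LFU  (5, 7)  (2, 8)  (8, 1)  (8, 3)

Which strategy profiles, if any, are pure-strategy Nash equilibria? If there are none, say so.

Node 1 against Off: payoffs 9, 4, 5 → best response Off.
Node 1 against LRU: payoffs 8, 6, 2 → best response Off.
Node 1 against LFU: payoffs 6, 1, 8 → best response LFU.
Node 1 against ARC: payoffs 1, 6, 8 → best response LFU.
Node 2 against Off: payoffs 2, 1, 9, 3 → best response LFU.
Node 2 against LRU: payoffs 5, 6, 4, 3 → best response LRU.
Node 2 against LFU: payoffs 7, 8, 1, 3 → best response LRU.
No profile is a mutual best response for all players.

none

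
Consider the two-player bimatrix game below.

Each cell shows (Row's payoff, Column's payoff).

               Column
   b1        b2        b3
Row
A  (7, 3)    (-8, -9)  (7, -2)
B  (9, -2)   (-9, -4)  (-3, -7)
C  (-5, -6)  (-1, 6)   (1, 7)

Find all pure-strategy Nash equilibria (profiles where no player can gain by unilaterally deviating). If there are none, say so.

For each strategy profile, look for a profitable unilateral deviation.
(A, b1): Row can switch to B (7 → 9). Not NE.
(A, b2): Row can switch to C (-8 → -1). Not NE.
(A, b3): Column can switch to b1 (-2 → 3). Not NE.
(B, b1): Row gets 9, best alternative 7; Column gets -2, best alternative -4. No profitable deviation — NE.
(B, b2): Row can switch to A (-9 → -8). Not NE.
(B, b3): Row can switch to A (-3 → 7). Not NE.
(C, b1): Row can switch to A (-5 → 7). Not NE.
(C, b2): Column can switch to b3 (6 → 7). Not NE.
(C, b3): Row can switch to A (1 → 7). Not NE.

Pure NE: (B, b1)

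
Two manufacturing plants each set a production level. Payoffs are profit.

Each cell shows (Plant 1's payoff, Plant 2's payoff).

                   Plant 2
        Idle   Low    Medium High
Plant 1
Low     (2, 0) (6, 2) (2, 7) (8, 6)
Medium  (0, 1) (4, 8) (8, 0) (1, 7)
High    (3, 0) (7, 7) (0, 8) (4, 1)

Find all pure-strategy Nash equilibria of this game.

(Low, Idle): Plant 1 can switch to High (2 → 3). Not NE.
(Low, Low): Plant 1 can switch to High (6 → 7). Not NE.
(Low, Medium): Plant 1 can switch to Medium (2 → 8). Not NE.
(Low, High): Plant 2 can switch to Medium (6 → 7). Not NE.
(Medium, Idle): Plant 1 can switch to Low (0 → 2). Not NE.
(Medium, Low): Plant 1 can switch to Low (4 → 6). Not NE.
(The remaining 6 profiles each have a profitable deviation by the same check.)

No pure-strategy Nash equilibrium.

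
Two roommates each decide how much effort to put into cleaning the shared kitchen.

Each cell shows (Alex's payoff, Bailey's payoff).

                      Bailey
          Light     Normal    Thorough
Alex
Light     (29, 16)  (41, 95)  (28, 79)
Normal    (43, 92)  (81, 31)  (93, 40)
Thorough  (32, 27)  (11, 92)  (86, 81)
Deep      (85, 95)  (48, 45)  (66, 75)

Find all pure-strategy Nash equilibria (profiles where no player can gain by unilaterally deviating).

(Deep, Light)

Alex against Light: payoffs 29, 43, 32, 85 → best response Deep.
Alex against Normal: payoffs 41, 81, 11, 48 → best response Normal.
Alex against Thorough: payoffs 28, 93, 86, 66 → best response Normal.
Bailey against Light: payoffs 16, 95, 79 → best response Normal.
Bailey against Normal: payoffs 92, 31, 40 → best response Light.
Bailey against Thorough: payoffs 27, 92, 81 → best response Normal.
Bailey against Deep: payoffs 95, 45, 75 → best response Light.
Mutual best responses: (Deep, Light).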